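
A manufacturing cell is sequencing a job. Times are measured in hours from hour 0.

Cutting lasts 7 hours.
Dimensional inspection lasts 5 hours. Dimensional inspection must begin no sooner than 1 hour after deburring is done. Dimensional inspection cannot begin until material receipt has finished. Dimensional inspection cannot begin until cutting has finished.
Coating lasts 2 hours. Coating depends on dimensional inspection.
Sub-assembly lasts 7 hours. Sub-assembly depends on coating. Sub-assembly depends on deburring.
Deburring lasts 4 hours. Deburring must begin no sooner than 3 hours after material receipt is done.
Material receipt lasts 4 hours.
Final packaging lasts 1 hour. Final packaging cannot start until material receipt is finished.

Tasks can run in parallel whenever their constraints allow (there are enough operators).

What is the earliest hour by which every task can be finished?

26

Cutting has no prerequisites, so it starts at hour 0 and finishes at hour 7.
Material receipt can start immediately at hour 0; it finishes at hour 4.
After material receipt (finishes hour 4), final packaging can start at hour 4 and finishes at hour 5.
After material receipt (finishes hour 4, plus 3-hour gap → hour 7), deburring can start at hour 7 and finishes at hour 11.
Dimensional inspection needs all of deburring (finishes hour 11, plus 1-hour gap → hour 12); material receipt (finishes hour 4); cutting (finishes hour 7). That puts its earliest start at hour 12; it finishes at 12 + 5 = hour 17.
Coating waits on dimensional inspection (finishes hour 17), so it starts at hour 17 and finishes at 17 + 2 = hour 19.
Sub-assembly has to wait for coating (finishes hour 19); deburring (finishes hour 11). The latest of these is hour 19, so sub-assembly runs hour 19 to 19 + 7 = hour 26.
All tasks are finished once the last one completes. Finish times: Material receipt at 4, Cutting at 7, Deburring at 11, Dimensional inspection at 17, Coating at 19, Sub-assembly at 26, Final packaging at 5. The latest is hour 26.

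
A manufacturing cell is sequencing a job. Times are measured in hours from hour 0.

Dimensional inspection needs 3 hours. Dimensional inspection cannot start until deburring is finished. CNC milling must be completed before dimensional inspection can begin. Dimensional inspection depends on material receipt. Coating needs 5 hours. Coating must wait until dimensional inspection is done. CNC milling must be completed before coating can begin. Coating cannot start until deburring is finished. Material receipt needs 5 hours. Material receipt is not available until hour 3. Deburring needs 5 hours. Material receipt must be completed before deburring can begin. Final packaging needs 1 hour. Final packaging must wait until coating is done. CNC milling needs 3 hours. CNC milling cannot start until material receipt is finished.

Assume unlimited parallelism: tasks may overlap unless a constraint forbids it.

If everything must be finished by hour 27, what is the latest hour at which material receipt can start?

8

To finish by hour 27, final packaging (duration 1) must start no later than hour 26.
Coating must finish before final packaging (must start by hour 26). With a 5-hour duration, coating must start by 26 − 5 = hour 21.
Dimensional inspection must finish before coating (must start by hour 21). With a 3-hour duration, dimensional inspection must start by 21 − 3 = hour 18.
Deburring feeds dimensional inspection (must start by hour 18); coating (must start by hour 21). Taking the minimum, deburring must finish by hour 18 and start by 18 − 5 = hour 13.
CNC milling feeds dimensional inspection (must start by hour 18); coating (must start by hour 21). Taking the minimum, CNC milling must finish by hour 18 and start by 18 − 3 = hour 15.
Material receipt has several dependents: deburring (must start by hour 13); CNC milling (must start by hour 15); dimensional inspection (must start by hour 18). The earliest of those limits is hour 13, so material receipt must start by 13 − 5 = hour 8.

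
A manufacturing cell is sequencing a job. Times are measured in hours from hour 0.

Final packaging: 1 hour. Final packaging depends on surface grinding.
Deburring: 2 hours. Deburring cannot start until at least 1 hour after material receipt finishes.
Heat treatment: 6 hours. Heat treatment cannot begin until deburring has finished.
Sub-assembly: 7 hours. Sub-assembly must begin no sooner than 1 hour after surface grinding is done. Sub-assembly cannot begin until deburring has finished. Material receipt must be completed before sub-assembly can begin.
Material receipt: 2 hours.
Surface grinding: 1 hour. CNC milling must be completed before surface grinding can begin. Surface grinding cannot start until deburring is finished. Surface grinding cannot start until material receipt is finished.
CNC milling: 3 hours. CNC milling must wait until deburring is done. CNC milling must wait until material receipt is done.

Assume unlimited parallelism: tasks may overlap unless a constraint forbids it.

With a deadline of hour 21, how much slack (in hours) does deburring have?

4

Material receipt has no prerequisites, so it starts at hour 0 and finishes at hour 2.
Deburring waits on material receipt (finishes hour 2, plus 1-hour gap → hour 3), so it starts at hour 3 and finishes at 3 + 2 = hour 5.

Working backward from the deadline:
Nothing follows sub-assembly; the deadline of hour 21 is its only limit. It must start by 21 − 7 = hour 14.
Final packaging must finish by hour 21; it takes 1 hour, so it must start by 21 − 1 = hour 20.
Surface grinding must finish in time for sub-assembly (must start by hour 14, minus 1-hour gap → hour 13); final packaging (must start by hour 20). The tightest is hour 13, so surface grinding must start by 13 − 1 = hour 12.
Since surface grinding (must start by hour 12) depends on it, CNC milling must finish by hour 12. Backing off its 3-hour duration gives a latest start of hour 9.
To finish by hour 21, heat treatment (duration 6) must start no later than hour 15.
Deburring has several dependents: CNC milling (must start by hour 9); heat treatment (must start by hour 15); surface grinding (must start by hour 12); sub-assembly (must start by hour 14). The earliest of those limits is hour 9, so deburring must start by 9 − 2 = hour 7.
So deburring can start as early as hour 3 and as late as hour 7, giving 7 − 3 = 4 hours of slack.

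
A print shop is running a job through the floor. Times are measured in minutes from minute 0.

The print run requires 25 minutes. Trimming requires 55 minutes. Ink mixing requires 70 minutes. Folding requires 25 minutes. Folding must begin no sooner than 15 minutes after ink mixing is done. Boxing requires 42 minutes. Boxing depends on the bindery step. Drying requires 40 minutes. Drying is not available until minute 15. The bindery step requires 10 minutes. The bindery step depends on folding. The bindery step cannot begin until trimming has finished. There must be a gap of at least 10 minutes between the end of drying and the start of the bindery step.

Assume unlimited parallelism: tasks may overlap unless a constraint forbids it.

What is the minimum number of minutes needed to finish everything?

162

Nothing blocks trimming, so it runs from minute 0 to minute 55.
Drying waits on its own release at minute 15, so it starts at minute 15 and finishes at 15 + 40 = minute 55.
Nothing blocks the print run, so it runs from minute 0 to minute 25.
Nothing blocks ink mixing, so it runs from minute 0 to minute 70.
After ink mixing (finishes minute 70, plus 15-minute gap → minute 85), folding can start at minute 85 and finishes at minute 110.
For the bindery step: folding (finishes minute 110); trimming (finishes minute 55); drying (finishes minute 55, plus 10-minute gap → minute 65). Taking the maximum gives a start of minute 110, and it finishes at 110 + 10 = minute 120.
Boxing cannot begin until the bindery step (finishes minute 120). It runs from minute 120 to 120 + 42 = minute 162.
All tasks are finished once the last one completes. Finish times: Ink mixing at 70, The print run at 25, Drying at 55, Trimming at 55, Folding at 110, The bindery step at 120, Boxing at 162. The latest is minute 162.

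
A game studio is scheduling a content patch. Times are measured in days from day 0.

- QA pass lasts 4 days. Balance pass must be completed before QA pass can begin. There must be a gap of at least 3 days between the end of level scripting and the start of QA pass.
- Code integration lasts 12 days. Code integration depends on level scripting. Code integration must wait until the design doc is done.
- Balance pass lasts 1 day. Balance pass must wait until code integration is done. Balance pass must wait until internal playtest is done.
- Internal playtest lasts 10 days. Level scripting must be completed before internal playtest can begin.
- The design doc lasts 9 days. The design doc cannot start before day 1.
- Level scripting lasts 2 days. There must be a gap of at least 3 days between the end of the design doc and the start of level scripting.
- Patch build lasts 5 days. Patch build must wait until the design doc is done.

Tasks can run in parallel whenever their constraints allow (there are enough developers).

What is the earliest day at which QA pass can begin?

The design doc waits on its own release at day 1, so it starts at day 1 and finishes at 1 + 9 = day 10.
Level scripting waits on the design doc (finishes day 10, plus 3-day gap → day 13), so it starts at day 13 and finishes at 13 + 2 = day 15.
Internal playtest waits on level scripting (finishes day 15), so it starts at day 15 and finishes at 15 + 10 = day 25.
Code integration needs all of level scripting (finishes day 15); the design doc (finishes day 10). That puts its earliest start at day 15; it finishes at 15 + 12 = day 27.
Balance pass cannot start until code integration (finishes day 27); internal playtest (finishes day 25). The controlling bound is day 27, so balance pass finishes at 27 + 1 = day 28.
QA pass waits on balance pass (finishes day 28); level scripting (finishes day 15, plus 3-day gap → day 18). The latest of these is day 28, which is the earliest QA pass can start.

28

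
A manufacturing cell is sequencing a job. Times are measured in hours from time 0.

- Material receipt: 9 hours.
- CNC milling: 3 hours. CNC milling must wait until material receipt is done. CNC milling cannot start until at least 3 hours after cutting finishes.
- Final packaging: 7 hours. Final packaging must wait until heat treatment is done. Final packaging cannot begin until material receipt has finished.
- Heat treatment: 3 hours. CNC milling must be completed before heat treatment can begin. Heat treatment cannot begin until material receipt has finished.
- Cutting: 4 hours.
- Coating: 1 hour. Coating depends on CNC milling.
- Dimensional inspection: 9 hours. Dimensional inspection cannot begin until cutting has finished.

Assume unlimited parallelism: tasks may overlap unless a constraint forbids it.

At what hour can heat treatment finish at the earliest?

Cutting can start immediately at hour 0; it finishes at hour 4.
Material receipt has no prerequisites, so it starts at hour 0 and finishes at hour 9.
CNC milling needs all of material receipt (finishes hour 9); cutting (finishes hour 4, plus 3-hour gap → hour 7). That puts its earliest start at hour 9; it finishes at 9 + 3 = hour 12.
Heat treatment has to wait for CNC milling (finishes hour 12); material receipt (finishes hour 9). The latest of these is hour 12, so heat treatment runs hour 12 to 12 + 3 = hour 15.

15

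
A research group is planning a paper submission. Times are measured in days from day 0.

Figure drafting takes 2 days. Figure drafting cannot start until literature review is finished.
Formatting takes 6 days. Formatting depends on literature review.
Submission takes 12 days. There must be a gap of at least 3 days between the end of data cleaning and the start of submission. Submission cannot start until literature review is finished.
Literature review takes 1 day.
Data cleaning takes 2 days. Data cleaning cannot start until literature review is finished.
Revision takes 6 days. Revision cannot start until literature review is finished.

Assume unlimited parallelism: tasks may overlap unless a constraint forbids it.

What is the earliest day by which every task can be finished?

18

Nothing blocks literature review, so it runs from day 0 to day 1.
After literature review (finishes day 1), formatting can start at day 1 and finishes at day 7.
Revision waits on literature review (finishes day 1), so it starts at day 1 and finishes at 1 + 6 = day 7.
After literature review (finishes day 1), figure drafting can start at day 1 and finishes at day 3.
After literature review (finishes day 1), data cleaning can start at day 1 and finishes at day 3.
For submission: data cleaning (finishes day 3, plus 3-day gap → day 6); literature review (finishes day 1). Taking the maximum gives a start of day 6, and it finishes at 6 + 12 = day 18.
All tasks are finished once the last one completes. Finish times: Literature review at 1, Data cleaning at 3, Figure drafting at 3, Revision at 7, Formatting at 7, Submission at 18. The latest is day 18.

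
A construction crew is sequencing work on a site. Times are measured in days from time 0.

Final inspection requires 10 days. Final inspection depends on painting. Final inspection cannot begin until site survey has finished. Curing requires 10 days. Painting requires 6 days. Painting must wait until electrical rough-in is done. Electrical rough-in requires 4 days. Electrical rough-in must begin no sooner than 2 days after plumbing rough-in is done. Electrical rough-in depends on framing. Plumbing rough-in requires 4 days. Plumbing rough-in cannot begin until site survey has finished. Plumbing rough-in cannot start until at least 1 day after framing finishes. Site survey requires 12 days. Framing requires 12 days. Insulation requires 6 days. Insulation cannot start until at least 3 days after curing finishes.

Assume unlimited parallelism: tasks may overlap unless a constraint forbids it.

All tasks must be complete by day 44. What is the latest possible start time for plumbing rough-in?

18

Final inspection must finish by day 44; it takes 10 days, so it must start by 44 − 10 = day 34.
Painting has to be done before final inspection (must start by day 34). That means finishing by day 34, i.e. starting by 34 − 6 = day 28.
Electrical rough-in must finish before painting (must start by day 28). With a 4-day duration, electrical rough-in must start by 28 − 4 = day 24.
Since electrical rough-in (must start by day 24, minus 2-day gap → day 22) depends on it, plumbing rough-in must finish by day 22. Backing off its 4-day duration gives a latest start of day 18.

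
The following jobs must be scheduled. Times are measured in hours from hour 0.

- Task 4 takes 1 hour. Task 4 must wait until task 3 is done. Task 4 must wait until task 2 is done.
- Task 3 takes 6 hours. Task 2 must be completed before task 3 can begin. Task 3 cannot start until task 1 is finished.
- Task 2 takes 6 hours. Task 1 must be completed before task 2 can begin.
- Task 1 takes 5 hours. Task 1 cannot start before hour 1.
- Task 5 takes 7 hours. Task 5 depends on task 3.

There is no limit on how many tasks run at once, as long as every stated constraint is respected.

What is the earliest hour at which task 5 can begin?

Task 1 cannot begin until its own release at hour 1. It runs from hour 1 to 1 + 5 = hour 6.
Task 2 waits on task 1 (finishes hour 6), so it starts at hour 6 and finishes at 6 + 6 = hour 12.
For task 3: task 2 (finishes hour 12); task 1 (finishes hour 6). Taking the maximum gives a start of hour 12, and it finishes at 12 + 6 = hour 18.
Task 5 waits on task 3 (finishes hour 18), so the earliest it can start is hour 18.

18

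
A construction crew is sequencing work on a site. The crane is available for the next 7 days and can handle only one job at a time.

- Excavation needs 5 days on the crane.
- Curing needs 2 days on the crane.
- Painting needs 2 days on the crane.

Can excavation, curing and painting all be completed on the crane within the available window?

Running back to back, the jobs need 5 + 2 + 2 = 9 days on the crane.
Since 9 > 7, they cannot all fit.

No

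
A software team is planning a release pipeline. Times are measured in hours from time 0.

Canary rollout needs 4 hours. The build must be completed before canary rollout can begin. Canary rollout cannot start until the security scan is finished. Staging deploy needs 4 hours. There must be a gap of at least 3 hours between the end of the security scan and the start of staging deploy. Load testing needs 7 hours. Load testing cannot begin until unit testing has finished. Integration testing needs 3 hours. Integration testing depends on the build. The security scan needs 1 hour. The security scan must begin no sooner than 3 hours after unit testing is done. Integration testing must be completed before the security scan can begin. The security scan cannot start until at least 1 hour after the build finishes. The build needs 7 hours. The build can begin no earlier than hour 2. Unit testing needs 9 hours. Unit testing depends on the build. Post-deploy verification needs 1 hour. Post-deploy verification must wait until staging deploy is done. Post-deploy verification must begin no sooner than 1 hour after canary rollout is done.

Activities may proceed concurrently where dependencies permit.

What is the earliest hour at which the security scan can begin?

The build waits on its own release at hour 2, so it starts at hour 2 and finishes at 2 + 7 = hour 9.
Integration testing cannot begin until the build (finishes hour 9). It runs from hour 9 to 9 + 3 = hour 12.
Unit testing cannot begin until the build (finishes hour 9). It runs from hour 9 to 9 + 9 = hour 18.
The security scan waits on unit testing (finishes hour 18, plus 3-hour gap → hour 21); integration testing (finishes hour 12); the build (finishes hour 9, plus 1-hour gap → hour 10). The latest of these is hour 21, which is the earliest the security scan can start.

21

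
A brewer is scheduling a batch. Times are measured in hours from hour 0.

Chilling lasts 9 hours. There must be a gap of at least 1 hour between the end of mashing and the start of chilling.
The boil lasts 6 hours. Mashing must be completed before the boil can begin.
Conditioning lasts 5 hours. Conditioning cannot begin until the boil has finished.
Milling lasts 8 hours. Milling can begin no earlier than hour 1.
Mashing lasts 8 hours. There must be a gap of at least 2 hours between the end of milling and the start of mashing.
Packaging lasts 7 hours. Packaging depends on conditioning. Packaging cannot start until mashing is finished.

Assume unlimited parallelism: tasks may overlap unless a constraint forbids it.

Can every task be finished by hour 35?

Milling waits on its own release at hour 1, so it starts at hour 1 and finishes at 1 + 8 = hour 9.
After milling (finishes hour 9, plus 2-hour gap → hour 11), mashing can start at hour 11 and finishes at hour 19.
After mashing (finishes hour 19, plus 1-hour gap → hour 20), chilling can start at hour 20 and finishes at hour 29.
After mashing (finishes hour 19), the boil can start at hour 19 and finishes at hour 25.
Conditioning waits on the boil (finishes hour 25), so it starts at hour 25 and finishes at 25 + 5 = hour 30.
Packaging cannot start until conditioning (finishes hour 30); mashing (finishes hour 19). The controlling bound is hour 30, so packaging finishes at 30 + 7 = hour 37.
The earliest everything can be done is hour 37, which is after the deadline of 35, so it is not possible.

No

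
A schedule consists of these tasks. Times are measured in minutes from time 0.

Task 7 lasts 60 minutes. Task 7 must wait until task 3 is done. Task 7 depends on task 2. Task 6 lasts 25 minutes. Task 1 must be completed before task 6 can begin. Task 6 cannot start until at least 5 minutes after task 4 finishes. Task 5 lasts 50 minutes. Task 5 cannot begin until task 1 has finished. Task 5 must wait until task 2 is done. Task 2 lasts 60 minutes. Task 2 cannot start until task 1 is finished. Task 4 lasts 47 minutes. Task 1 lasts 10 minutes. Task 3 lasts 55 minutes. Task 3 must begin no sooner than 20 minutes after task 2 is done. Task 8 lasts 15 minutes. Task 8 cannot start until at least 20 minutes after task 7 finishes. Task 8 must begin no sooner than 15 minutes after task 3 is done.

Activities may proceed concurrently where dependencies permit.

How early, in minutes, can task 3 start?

Nothing blocks task 1, so it runs from minute 0 to minute 10.
Task 2 waits on task 1 (finishes minute 10), so it starts at minute 10 and finishes at 10 + 60 = minute 70.
Task 3 waits on task 2 (finishes minute 70, plus 20-minute gap → minute 90), so the earliest it can start is minute 90.

90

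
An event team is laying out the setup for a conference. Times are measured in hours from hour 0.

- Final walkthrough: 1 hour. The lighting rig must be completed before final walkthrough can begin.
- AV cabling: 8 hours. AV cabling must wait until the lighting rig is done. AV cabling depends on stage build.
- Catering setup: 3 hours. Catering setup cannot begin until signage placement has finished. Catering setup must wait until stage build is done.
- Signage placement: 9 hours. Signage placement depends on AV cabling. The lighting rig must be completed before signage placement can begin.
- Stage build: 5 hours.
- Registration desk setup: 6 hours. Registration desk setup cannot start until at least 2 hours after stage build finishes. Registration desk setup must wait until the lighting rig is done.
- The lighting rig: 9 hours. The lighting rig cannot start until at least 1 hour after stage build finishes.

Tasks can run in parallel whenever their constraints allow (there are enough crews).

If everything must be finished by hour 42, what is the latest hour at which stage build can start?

Nothing follows catering setup; the deadline of hour 42 is its only limit. It must start by 42 − 3 = hour 39.
Signage placement feeds into catering setup (must start by hour 39); so signage placement must finish by hour 39 and therefore start by hour 30.
AV cabling has to be done before signage placement (must start by hour 30). That means finishing by hour 30, i.e. starting by 30 − 8 = hour 22.
Registration desk setup has no dependents, so it just needs to finish by hour 42. Starting by 42 − 6 = hour 36 achieves that.
Nothing follows final walkthrough; the deadline of hour 42 is its only limit. It must start by 42 − 1 = hour 41.
The lighting rig must finish in time for AV cabling (must start by hour 22); registration desk setup (must start by hour 36); signage placement (must start by hour 30); final walkthrough (must start by hour 41). The tightest is hour 22, so the lighting rig must start by 22 − 9 = hour 13.
For stage build: the lighting rig (must start by hour 13, minus 1-hour gap → hour 12); AV cabling (must start by hour 22); registration desk setup (must start by hour 36, minus 2-hour gap → hour 34); catering setup (must start by hour 39). The most restrictive is hour 12; with a 5-hour duration, stage build must start by hour 7.

7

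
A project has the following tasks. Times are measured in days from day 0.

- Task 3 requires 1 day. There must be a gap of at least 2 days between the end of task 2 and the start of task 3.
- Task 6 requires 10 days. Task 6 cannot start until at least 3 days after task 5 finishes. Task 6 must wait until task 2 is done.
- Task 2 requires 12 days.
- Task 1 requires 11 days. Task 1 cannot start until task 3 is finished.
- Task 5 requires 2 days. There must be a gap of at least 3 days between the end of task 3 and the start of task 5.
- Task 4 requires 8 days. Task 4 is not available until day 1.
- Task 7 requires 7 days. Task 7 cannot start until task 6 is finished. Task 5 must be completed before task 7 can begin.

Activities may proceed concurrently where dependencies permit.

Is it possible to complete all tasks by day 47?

Task 4 waits on its own release at day 1, so it starts at day 1 and finishes at 1 + 8 = day 9.
Task 2 can start immediately at day 0; it finishes at day 12.
Task 3 cannot begin until task 2 (finishes day 12, plus 2-day gap → day 14). It runs from day 14 to 14 + 1 = day 15.
After task 3 (finishes day 15, plus 3-day gap → day 18), task 5 can start at day 18 and finishes at day 20.
For task 6: task 5 (finishes day 20, plus 3-day gap → day 23); task 2 (finishes day 12). Taking the maximum gives a start of day 23, and it finishes at 23 + 10 = day 33.
Task 7 has to wait for task 6 (finishes day 33); task 5 (finishes day 20). The latest of these is day 33, so task 7 runs day 33 to 33 + 7 = day 40.
Task 1 waits on task 3 (finishes day 15), so it starts at day 15 and finishes at 15 + 11 = day 26.
Every task is finished by day 40, which is no later than the deadline of 47, so the schedule is feasible.

Yes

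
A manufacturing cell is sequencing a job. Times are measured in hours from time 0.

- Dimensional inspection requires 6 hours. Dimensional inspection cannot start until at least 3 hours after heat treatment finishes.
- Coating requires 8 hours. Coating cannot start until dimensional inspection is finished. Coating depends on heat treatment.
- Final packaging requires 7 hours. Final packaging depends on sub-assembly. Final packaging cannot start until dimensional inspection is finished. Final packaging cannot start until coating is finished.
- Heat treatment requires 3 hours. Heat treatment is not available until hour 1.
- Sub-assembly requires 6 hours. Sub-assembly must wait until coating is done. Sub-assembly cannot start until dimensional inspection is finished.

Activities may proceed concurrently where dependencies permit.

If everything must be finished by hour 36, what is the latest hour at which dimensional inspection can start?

9

Final packaging has no dependents, so it just needs to finish by hour 36. Starting by 36 − 7 = hour 29 achieves that.
Since final packaging (must start by hour 29) depends on it, sub-assembly must finish by hour 29. Backing off its 6-hour duration gives a latest start of hour 23.
Coating must finish in time for sub-assembly (must start by hour 23); final packaging (must start by hour 29). The tightest is hour 23, so coating must start by 23 − 8 = hour 15.
Dimensional inspection feeds coating (must start by hour 15); sub-assembly (must start by hour 23); final packaging (must start by hour 29). Taking the minimum, dimensional inspection must finish by hour 15 and start by 15 − 6 = hour 9.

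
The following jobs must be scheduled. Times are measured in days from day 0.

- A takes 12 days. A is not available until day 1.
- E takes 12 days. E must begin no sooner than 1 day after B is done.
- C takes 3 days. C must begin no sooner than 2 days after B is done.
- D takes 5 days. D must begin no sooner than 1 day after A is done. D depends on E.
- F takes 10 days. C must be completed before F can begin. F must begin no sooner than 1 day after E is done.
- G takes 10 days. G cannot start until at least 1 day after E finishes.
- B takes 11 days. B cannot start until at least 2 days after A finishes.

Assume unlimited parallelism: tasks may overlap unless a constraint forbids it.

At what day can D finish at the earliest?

44

A waits on its own release at day 1, so it starts at day 1 and finishes at 1 + 12 = day 13.
B cannot begin until A (finishes day 13, plus 2-day gap → day 15). It runs from day 15 to 15 + 11 = day 26.
After B (finishes day 26, plus 1-day gap → day 27), E can start at day 27 and finishes at day 39.
D needs all of A (finishes day 13, plus 1-day gap → day 14); E (finishes day 39). That puts its earliest start at day 39; it finishes at 39 + 5 = day 44.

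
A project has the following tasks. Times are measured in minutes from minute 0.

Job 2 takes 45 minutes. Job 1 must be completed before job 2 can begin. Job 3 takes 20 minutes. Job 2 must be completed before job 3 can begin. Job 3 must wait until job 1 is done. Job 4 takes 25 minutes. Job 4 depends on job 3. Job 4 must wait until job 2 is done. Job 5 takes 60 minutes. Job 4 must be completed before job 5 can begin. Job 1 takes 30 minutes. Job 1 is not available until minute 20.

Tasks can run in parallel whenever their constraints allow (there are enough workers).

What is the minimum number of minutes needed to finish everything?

After its own release at minute 20, job 1 can start at minute 20 and finishes at minute 50.
Job 2 cannot begin until job 1 (finishes minute 50). It runs from minute 50 to 50 + 45 = minute 95.
Job 3 cannot start until job 2 (finishes minute 95); job 1 (finishes minute 50). The controlling bound is minute 95, so job 3 finishes at 95 + 20 = minute 115.
Job 4 has to wait for job 3 (finishes minute 115); job 2 (finishes minute 95). The latest of these is minute 115, so job 4 runs minute 115 to 115 + 25 = minute 140.
Job 5 cannot begin until job 4 (finishes minute 140). It runs from minute 140 to 140 + 60 = minute 200.
All tasks are finished once the last one completes. Finish times: Job 1 at 50, Job 2 at 95, Job 3 at 115, Job 4 at 140, Job 5 at 200. The latest is minute 200.

200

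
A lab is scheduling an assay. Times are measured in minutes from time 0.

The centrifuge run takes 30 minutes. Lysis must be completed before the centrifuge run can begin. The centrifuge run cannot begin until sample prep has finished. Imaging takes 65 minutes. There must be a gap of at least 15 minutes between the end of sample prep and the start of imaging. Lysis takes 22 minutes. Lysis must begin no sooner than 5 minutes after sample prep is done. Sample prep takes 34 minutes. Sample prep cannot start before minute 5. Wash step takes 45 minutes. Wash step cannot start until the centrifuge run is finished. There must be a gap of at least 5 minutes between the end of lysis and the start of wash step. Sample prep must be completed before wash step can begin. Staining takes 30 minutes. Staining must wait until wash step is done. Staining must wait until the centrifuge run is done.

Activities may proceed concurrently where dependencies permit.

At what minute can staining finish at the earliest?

171

Sample prep cannot begin until its own release at minute 5. It runs from minute 5 to 5 + 34 = minute 39.
Lysis cannot begin until sample prep (finishes minute 39, plus 5-minute gap → minute 44). It runs from minute 44 to 44 + 22 = minute 66.
The centrifuge run cannot start until lysis (finishes minute 66); sample prep (finishes minute 39). The controlling bound is minute 66, so the centrifuge run finishes at 66 + 30 = minute 96.
Wash step cannot start until the centrifuge run (finishes minute 96); lysis (finishes minute 66, plus 5-minute gap → minute 71); sample prep (finishes minute 39). The controlling bound is minute 96, so wash step finishes at 96 + 45 = minute 141.
For staining: wash step (finishes minute 141); the centrifuge run (finishes minute 96). Taking the maximum gives a start of minute 141, and it finishes at 141 + 30 = minute 171.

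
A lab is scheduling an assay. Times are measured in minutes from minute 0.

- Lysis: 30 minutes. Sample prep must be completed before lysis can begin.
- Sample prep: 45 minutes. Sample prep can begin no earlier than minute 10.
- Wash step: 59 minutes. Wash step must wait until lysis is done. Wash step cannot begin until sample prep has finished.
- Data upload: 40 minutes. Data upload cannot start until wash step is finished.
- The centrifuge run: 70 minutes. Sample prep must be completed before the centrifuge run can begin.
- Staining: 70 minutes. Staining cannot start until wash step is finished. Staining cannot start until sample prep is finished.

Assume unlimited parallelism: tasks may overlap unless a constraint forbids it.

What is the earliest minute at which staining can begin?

144

Sample prep cannot begin until its own release at minute 10. It runs from minute 10 to 10 + 45 = minute 55.
After sample prep (finishes minute 55), lysis can start at minute 55 and finishes at minute 85.
Wash step has to wait for lysis (finishes minute 85); sample prep (finishes minute 55). The latest of these is minute 85, so wash step runs minute 85 to 85 + 59 = minute 144.
Staining waits on wash step (finishes minute 144); sample prep (finishes minute 55). The latest of these is minute 144, which is the earliest staining can start.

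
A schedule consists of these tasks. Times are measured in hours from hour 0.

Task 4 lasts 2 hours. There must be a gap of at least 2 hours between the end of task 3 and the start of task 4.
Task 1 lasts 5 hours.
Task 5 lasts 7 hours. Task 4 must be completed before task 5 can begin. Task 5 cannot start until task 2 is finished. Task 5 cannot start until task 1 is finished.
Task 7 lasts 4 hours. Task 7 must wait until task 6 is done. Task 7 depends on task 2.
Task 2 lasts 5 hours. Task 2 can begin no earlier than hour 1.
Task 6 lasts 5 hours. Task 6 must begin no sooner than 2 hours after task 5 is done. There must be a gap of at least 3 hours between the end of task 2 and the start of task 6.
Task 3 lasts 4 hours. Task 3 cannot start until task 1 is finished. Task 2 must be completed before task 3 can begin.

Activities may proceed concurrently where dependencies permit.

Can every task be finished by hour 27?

Task 2 waits on its own release at hour 1, so it starts at hour 1 and finishes at 1 + 5 = hour 6.
Nothing blocks task 1, so it runs from hour 0 to hour 5.
Task 3 has to wait for task 1 (finishes hour 5); task 2 (finishes hour 6). The latest of these is hour 6, so task 3 runs hour 6 to 6 + 4 = hour 10.
Task 4 cannot begin until task 3 (finishes hour 10, plus 2-hour gap → hour 12). It runs from hour 12 to 12 + 2 = hour 14.
For task 5: task 4 (finishes hour 14); task 2 (finishes hour 6); task 1 (finishes hour 5). Taking the maximum gives a start of hour 14, and it finishes at 14 + 7 = hour 21.
Task 6 has to wait for task 5 (finishes hour 21, plus 2-hour gap → hour 23); task 2 (finishes hour 6, plus 3-hour gap → hour 9). The latest of these is hour 23, so task 6 runs hour 23 to 23 + 5 = hour 28.
Task 7 cannot start until task 6 (finishes hour 28); task 2 (finishes hour 6). The controlling bound is hour 28, so task 7 finishes at 28 + 4 = hour 32.
The earliest everything can be done is hour 32, which is after the deadline of 27, so it is not possible.

No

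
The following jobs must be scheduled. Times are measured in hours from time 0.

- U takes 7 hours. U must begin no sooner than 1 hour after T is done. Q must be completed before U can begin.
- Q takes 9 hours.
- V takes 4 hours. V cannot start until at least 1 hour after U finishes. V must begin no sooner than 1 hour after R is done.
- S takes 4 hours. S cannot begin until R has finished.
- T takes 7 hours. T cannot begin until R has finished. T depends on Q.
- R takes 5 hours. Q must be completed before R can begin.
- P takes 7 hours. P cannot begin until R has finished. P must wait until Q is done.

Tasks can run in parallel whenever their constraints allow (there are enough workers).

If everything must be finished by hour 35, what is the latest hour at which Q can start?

To finish by hour 35, P (duration 7) must start no later than hour 28.
S has no dependents, so it just needs to finish by hour 35. Starting by 35 − 4 = hour 31 achieves that.
Nothing follows V; the deadline of hour 35 is its only limit. It must start by 35 − 4 = hour 31.
Since V (must start by hour 31, minus 1-hour gap → hour 30) depends on it, U must finish by hour 30. Backing off its 7-hour duration gives a latest start of hour 23.
T has to be done before U (must start by hour 23, minus 1-hour gap → hour 22). That means finishing by hour 22, i.e. starting by 22 − 7 = hour 15.
R has several dependents: P (must start by hour 28); S (must start by hour 31); T (must start by hour 15); V (must start by hour 31, minus 1-hour gap → hour 30). The earliest of those limits is hour 15, so R must start by 15 − 5 = hour 10.
Q has several dependents: P (must start by hour 28); R (must start by hour 10); T (must start by hour 15); U (must start by hour 23). The earliest of those limits is hour 10, so Q must start by 10 − 9 = hour 1.

1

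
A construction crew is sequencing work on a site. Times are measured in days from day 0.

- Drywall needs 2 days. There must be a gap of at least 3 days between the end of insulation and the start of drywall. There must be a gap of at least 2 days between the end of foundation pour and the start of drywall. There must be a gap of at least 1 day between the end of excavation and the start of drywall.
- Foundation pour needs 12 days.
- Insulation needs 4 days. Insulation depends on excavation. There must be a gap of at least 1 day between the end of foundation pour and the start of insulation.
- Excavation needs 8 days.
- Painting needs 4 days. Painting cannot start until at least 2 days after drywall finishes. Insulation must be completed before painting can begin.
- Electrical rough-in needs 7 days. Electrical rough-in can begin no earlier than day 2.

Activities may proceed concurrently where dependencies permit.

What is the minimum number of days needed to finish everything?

Electrical rough-in waits on its own release at day 2, so it starts at day 2 and finishes at 2 + 7 = day 9.
Nothing blocks foundation pour, so it runs from day 0 to day 12.
Nothing blocks excavation, so it runs from day 0 to day 8.
For insulation: excavation (finishes day 8); foundation pour (finishes day 12, plus 1-day gap → day 13). Taking the maximum gives a start of day 13, and it finishes at 13 + 4 = day 17.
Drywall needs all of insulation (finishes day 17, plus 3-day gap → day 20); foundation pour (finishes day 12, plus 2-day gap → day 14); excavation (finishes day 8, plus 1-day gap → day 9). That puts its earliest start at day 20; it finishes at 20 + 2 = day 22.
Painting needs all of drywall (finishes day 22, plus 2-day gap → day 24); insulation (finishes day 17). That puts its earliest start at day 24; it finishes at 24 + 4 = day 28.
All tasks are finished once the last one completes. Finish times: Excavation at 8, Foundation pour at 12, Electrical rough-in at 9, Insulation at 17, Drywall at 22, Painting at 28. The latest is day 28.

28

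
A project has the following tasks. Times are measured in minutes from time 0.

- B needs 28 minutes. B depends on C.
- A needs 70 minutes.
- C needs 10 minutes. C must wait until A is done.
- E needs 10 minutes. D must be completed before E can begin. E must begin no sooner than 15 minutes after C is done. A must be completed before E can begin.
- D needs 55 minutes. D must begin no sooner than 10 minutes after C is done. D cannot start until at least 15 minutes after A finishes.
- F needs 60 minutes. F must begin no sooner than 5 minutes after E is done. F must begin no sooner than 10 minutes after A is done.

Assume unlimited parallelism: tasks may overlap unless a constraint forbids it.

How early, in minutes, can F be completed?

220

A can start immediately at minute 0; it finishes at minute 70.
C waits on A (finishes minute 70), so it starts at minute 70 and finishes at 70 + 10 = minute 80.
D has to wait for C (finishes minute 80, plus 10-minute gap → minute 90); A (finishes minute 70, plus 15-minute gap → minute 85). The latest of these is minute 90, so D runs minute 90 to 90 + 55 = minute 145.
E has to wait for D (finishes minute 145); C (finishes minute 80, plus 15-minute gap → minute 95); A (finishes minute 70). The latest of these is minute 145, so E runs minute 145 to 145 + 10 = minute 155.
For F: E (finishes minute 155, plus 5-minute gap → minute 160); A (finishes minute 70, plus 10-minute gap → minute 80). Taking the maximum gives a start of minute 160, and it finishes at 160 + 60 = minute 220.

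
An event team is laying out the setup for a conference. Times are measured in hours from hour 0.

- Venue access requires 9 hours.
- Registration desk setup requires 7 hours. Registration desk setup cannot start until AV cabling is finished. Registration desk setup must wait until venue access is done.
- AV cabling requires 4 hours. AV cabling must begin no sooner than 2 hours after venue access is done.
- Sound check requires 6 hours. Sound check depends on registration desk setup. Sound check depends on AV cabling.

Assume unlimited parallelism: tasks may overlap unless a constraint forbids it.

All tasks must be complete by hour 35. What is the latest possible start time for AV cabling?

18

To finish by hour 35, sound check (duration 6) must start no later than hour 29.
Registration desk setup feeds into sound check (must start by hour 29); so registration desk setup must finish by hour 29 and therefore start by hour 22.
AV cabling must finish in time for registration desk setup (must start by hour 22); sound check (must start by hour 29). The tightest is hour 22, so AV cabling must start by 22 − 4 = hour 18.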